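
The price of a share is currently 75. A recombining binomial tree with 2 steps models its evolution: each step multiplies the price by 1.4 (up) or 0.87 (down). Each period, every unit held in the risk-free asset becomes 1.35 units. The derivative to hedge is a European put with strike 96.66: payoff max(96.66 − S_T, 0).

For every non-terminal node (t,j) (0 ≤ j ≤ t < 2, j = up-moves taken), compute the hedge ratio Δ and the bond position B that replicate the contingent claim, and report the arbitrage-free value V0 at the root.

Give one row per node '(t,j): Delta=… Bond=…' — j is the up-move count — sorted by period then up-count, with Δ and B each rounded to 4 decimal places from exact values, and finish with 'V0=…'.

No-arbitrage ⇒ martingale measure with p* = (R−d)/(u−d) = 0.9057.
Payoff layer (t=2): V(2,0)=39.8925, V(2,1)=5.3100, V(2,2)=0.0000
  t=1,j=0: stock 65.2500 → up 91.3500 (V=5.3100), down 56.7675 (V=39.8925). Price 6.3500; hedge Δ=-1.0000, bond B=71.6000.
  t=1,j=1: stock 105.0000 → up 147.0000 (V=0.0000), down 91.3500 (V=5.3100). Price 0.3711; hedge Δ=-0.0954, bond B=10.3899.
  t=0,j=0: stock 75.0000 → up 105.0000 (V=0.3711), down 65.2500 (V=6.3500). Price 0.6927; hedge Δ=-0.1504, bond B=11.9737.
Each (Δ,B) replicates both successor values, so the strategy is self-financing and V0 is arbitrage-free.

(0,0): Delta=-0.1504 Bond=11.9737
(1,0): Delta=-1.0000 Bond=71.6000
(1,1): Delta=-0.0954 Bond=10.3899
V0=0.6927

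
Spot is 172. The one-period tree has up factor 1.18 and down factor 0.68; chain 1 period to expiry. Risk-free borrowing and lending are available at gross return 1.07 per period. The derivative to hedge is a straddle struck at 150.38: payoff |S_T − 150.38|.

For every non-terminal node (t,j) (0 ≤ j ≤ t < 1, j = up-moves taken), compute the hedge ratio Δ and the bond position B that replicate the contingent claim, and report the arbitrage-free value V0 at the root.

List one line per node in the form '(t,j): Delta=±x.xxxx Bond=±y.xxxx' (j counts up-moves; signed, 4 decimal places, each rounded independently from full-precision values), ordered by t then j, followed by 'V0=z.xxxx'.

(0,0): Delta=0.2228 Bond=6.8807
V0=45.2007

Risk-neutral probability p* = (R−d)/(u−d) = (1.07−0.68)/(1.18−0.68) = 0.7800.
Terminal payoffs: V(1,0)=33.4200, V(1,1)=52.5800
(0,0): S=172.0000. Δ = (V_up−V_dn)/(S_up−S_dn) = (52.5800−33.4200)/(202.9600−116.9600) = 0.2228. V = [p*·52.5800 + (1−p*)·33.4200]/1.07 = 45.2007. B = V − Δ·S = 6.8807.
Each (Δ,B) replicates both successor values, so the strategy is self-financing and V0 is arbitrage-free.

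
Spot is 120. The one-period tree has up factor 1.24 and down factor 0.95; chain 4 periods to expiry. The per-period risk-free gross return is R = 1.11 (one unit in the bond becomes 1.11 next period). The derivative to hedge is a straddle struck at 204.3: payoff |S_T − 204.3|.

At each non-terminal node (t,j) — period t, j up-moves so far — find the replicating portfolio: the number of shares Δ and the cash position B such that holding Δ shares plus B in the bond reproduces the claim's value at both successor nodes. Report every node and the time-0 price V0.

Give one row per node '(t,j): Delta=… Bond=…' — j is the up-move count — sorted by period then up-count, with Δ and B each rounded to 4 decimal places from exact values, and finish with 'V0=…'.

(0,0): Delta=-0.3072 Bond=66.3101
(1,0): Delta=-0.8049 Bond=130.3448
(1,1): Delta=0.0027 Bond=27.5024
(2,0): Delta=-1.0000 Bond=165.8145
(2,1): Delta=-0.6834 Bond=127.5132
(2,2): Delta=0.4297 Bond=-48.2730
(3,0): Delta=-1.0000 Bond=184.0541
(3,1): Delta=-1.0000 Bond=184.0541
(3,2): Delta=-0.4864 Bond=106.9967
(3,3): Delta=1.0000 Bond=-184.0541
V0=29.4517

Under the risk-neutral measure, an up-move has probability p* = (R−d)/(u−d) = 0.5517 and values discount at R = 1.11.
At expiry t=4: V(4,0)=106.5593, V(4,1)=76.7226, V(4,2)=37.7779, V(4,3)=13.0551, V(4,4)=79.4057
(3,0): S=102.8850. Δ = (V_up−V_dn)/(S_up−S_dn) = (76.7226−106.5593)/(127.5774−97.7407) = -1.0000. V = [p*·76.7226 + (1−p*)·106.5593]/1.11 = 81.1691. B = V − Δ·S = 184.0541.
(3,1): S=134.2920. Δ = (V_up−V_dn)/(S_up−S_dn) = (37.7779−76.7226)/(166.5221−127.5774) = -1.0000. V = [p*·37.7779 + (1−p*)·76.7226]/1.11 = 49.7621. B = V − Δ·S = 184.0541.
(3,2): S=175.2864. Δ = (V_up−V_dn)/(S_up−S_dn) = (13.0551−37.7779)/(217.3551−166.5221) = -0.4864. V = [p*·13.0551 + (1−p*)·37.7779]/1.11 = 21.7457. B = V − Δ·S = 106.9967.
(3,3): S=228.7949. Δ = (V_up−V_dn)/(S_up−S_dn) = (79.4057−13.0551)/(283.7057−217.3551) = 1.0000. V = [p*·79.4057 + (1−p*)·13.0551]/1.11 = 44.7408. B = V − Δ·S = -184.0541.
(2,0): S=108.3000. Δ = (V_up−V_dn)/(S_up−S_dn) = (49.7621−81.1691)/(134.2920−102.8850) = -1.0000. V = [p*·49.7621 + (1−p*)·81.1691]/1.11 = 57.5145. B = V − Δ·S = 165.8145.
(2,1): S=141.3600. Δ = (V_up−V_dn)/(S_up−S_dn) = (21.7457−49.7621)/(175.2864−134.2920) = -0.6834. V = [p*·21.7457 + (1−p*)·49.7621]/1.11 = 30.9052. B = V − Δ·S = 127.5132.
(2,2): S=184.5120. Δ = (V_up−V_dn)/(S_up−S_dn) = (44.7408−21.7457)/(228.7949−175.2864) = 0.4297. V = [p*·44.7408 + (1−p*)·21.7457]/1.11 = 31.0204. B = V − Δ·S = -48.2730.
(1,0): S=114.0000. Δ = (V_up−V_dn)/(S_up−S_dn) = (30.9052−57.5145)/(141.3600−108.3000) = -0.8049. V = [p*·30.9052 + (1−p*)·57.5145]/1.11 = 38.5887. B = V − Δ·S = 130.3448.
(1,1): S=148.8000. Δ = (V_up−V_dn)/(S_up−S_dn) = (31.0204−30.9052)/(184.5120−141.3600) = 0.0027. V = [p*·31.0204 + (1−p*)·30.9052]/1.11 = 27.8998. B = V − Δ·S = 27.5024.
(0,0): S=120.0000. Δ = (V_up−V_dn)/(S_up−S_dn) = (27.8998−38.5887)/(148.8000−114.0000) = -0.3072. V = [p*·27.8998 + (1−p*)·38.5887]/1.11 = 29.4517. B = V − Δ·S = 66.3101.
Each (Δ,B) replicates both successor values, so the strategy is self-financing and V0 is arbitrage-free.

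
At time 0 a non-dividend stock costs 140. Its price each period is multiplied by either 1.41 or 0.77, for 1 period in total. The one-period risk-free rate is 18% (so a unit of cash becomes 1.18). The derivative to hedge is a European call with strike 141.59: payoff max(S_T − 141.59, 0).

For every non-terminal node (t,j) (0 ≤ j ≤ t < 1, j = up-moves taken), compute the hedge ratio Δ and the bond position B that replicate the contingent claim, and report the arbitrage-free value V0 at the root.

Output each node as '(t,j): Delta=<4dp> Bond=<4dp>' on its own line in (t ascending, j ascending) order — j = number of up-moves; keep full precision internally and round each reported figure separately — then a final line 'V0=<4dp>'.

(0,0): Delta=0.6229 Bond=-56.9037
V0=30.2994

Since d<R<u, set p* = (R−d)/(u−d) = 0.6406; price each node as the discounted p*-expectation of its children.
Payoff layer (t=1): V(1,0)=0.0000, V(1,1)=55.8100
(0,0): S=140.0000. Δ = (V_up−V_dn)/(S_up−S_dn) = (55.8100−0.0000)/(197.4000−107.8000) = 0.6229. V = [p*·55.8100 + (1−p*)·0.0000]/1.18 = 30.2994. B = V − Δ·S = -56.9037.
Self-financing check: at every node Δ·S+B equals the discounted successor values.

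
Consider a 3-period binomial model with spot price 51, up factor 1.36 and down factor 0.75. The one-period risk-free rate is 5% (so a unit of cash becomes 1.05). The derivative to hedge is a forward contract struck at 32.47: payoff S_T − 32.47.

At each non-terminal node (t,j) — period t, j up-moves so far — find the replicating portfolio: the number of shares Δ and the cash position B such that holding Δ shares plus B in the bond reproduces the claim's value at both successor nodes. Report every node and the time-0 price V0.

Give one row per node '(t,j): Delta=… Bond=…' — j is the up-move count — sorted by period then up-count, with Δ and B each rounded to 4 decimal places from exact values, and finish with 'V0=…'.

(0,0): Delta=1.0000 Bond=-28.0488
(1,0): Delta=1.0000 Bond=-29.4512
(1,1): Delta=1.0000 Bond=-29.4512
(2,0): Delta=1.0000 Bond=-30.9238
(2,1): Delta=1.0000 Bond=-30.9238
(2,2): Delta=1.0000 Bond=-30.9238
V0=22.9512

Under the risk-neutral measure, an up-move has probability p* = (R−d)/(u−d) = 0.4918 and values discount at R = 1.05.
Terminal values V(3,·): V(3,0)=-10.9544, V(3,1)=6.5450, V(3,2)=38.2772, V(3,3)=95.8183
  t=2,j=0: stock 28.6875 → up 39.0150 (V=6.5450), down 21.5156 (V=-10.9544). Price -2.2363; hedge Δ=1.0000, bond B=-30.9238.
  t=2,j=1: stock 52.0200 → up 70.7472 (V=38.2772), down 39.0150 (V=6.5450). Price 21.0962; hedge Δ=1.0000, bond B=-30.9238.
  t=2,j=2: stock 94.3296 → up 128.2883 (V=95.8183), down 70.7472 (V=38.2772). Price 63.4058; hedge Δ=1.0000, bond B=-30.9238.
  t=1,j=0: stock 38.2500 → up 52.0200 (V=21.0962), down 28.6875 (V=-2.2363). Price 8.7988; hedge Δ=1.0000, bond B=-29.4512.
  t=1,j=1: stock 69.3600 → up 94.3296 (V=63.4058), down 52.0200 (V=21.0962). Price 39.9088; hedge Δ=1.0000, bond B=-29.4512.
  t=0,j=0: stock 51.0000 → up 69.3600 (V=39.9088), down 38.2500 (V=8.7988). Price 22.9512; hedge Δ=1.0000, bond B=-28.0488.
Each (Δ,B) replicates both successor values, so the strategy is self-financing and V0 is arbitrage-free.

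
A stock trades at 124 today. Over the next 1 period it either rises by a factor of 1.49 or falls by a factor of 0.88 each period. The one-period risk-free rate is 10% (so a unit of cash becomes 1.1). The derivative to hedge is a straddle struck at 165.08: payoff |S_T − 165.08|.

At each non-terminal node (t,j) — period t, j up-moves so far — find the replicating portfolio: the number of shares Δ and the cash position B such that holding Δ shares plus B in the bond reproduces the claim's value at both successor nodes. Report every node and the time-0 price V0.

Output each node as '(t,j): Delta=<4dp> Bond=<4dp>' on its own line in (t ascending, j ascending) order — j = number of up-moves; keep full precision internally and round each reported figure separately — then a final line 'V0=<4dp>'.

(0,0): Delta=-0.4796 Bond=98.4531
V0=38.9776

Since d<R<u, set p* = (R−d)/(u−d) = 0.3607; price each node as the discounted p*-expectation of its children.
At expiry t=1: V(1,0)=55.9600, V(1,1)=19.6800
(0,0): S=124.0000. Δ = (V_up−V_dn)/(S_up−S_dn) = (19.6800−55.9600)/(184.7600−109.1200) = -0.4796. V = [p*·19.6800 + (1−p*)·55.9600]/1.1 = 38.9776. B = V − Δ·S = 98.4531.
Self-financing check: at every node Δ·S+B equals the discounted successor values.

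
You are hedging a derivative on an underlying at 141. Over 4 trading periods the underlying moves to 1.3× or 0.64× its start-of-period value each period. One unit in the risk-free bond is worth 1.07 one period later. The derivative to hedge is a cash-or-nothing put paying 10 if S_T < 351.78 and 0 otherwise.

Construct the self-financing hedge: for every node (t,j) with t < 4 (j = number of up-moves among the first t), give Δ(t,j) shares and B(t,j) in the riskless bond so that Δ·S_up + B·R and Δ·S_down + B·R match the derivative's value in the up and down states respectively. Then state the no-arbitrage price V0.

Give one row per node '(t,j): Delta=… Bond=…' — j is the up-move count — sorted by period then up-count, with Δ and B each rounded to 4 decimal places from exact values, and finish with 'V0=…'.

Risk-neutral probability p* = (R−d)/(u−d) = (1.07−0.64)/(1.3−0.64) = 0.6515.
Terminal payoffs: V(4,0)=10.0000, V(4,1)=10.0000, V(4,2)=10.0000, V(4,3)=10.0000, V(4,4)=0.0000
Node (3,0) S=36.9623: V=(p*·10.0000+(1−p*)·10.0000)/1.07=9.3458; Δ=(10.0000−10.0000)/(48.0510−23.6559)=0.0000; B=V−Δ·S=9.3458
Node (3,1) S=75.0797: V=(p*·10.0000+(1−p*)·10.0000)/1.07=9.3458; Δ=(10.0000−10.0000)/(97.6036−48.0510)=0.0000; B=V−Δ·S=9.3458
Node (3,2) S=152.5056: V=(p*·10.0000+(1−p*)·10.0000)/1.07=9.3458; Δ=(10.0000−10.0000)/(198.2573−97.6036)=0.0000; B=V−Δ·S=9.3458
Node (3,3) S=309.7770: V=(p*·0.0000+(1−p*)·10.0000)/1.07=3.2569; Δ=(0.0000−10.0000)/(402.7101−198.2573)=-0.0489; B=V−Δ·S=18.4084
Node (2,0) S=57.7536: V=(p*·9.3458+(1−p*)·9.3458)/1.07=8.7344; Δ=(9.3458−9.3458)/(75.0797−36.9623)=0.0000; B=V−Δ·S=8.7344
Node (2,1) S=117.3120: V=(p*·9.3458+(1−p*)·9.3458)/1.07=8.7344; Δ=(9.3458−9.3458)/(152.5056−75.0797)=0.0000; B=V−Δ·S=8.7344
Node (2,2) S=238.2900: V=(p*·3.2569+(1−p*)·9.3458)/1.07=5.0269; Δ=(3.2569−9.3458)/(309.7770−152.5056)=-0.0387; B=V−Δ·S=14.2525
Node (1,0) S=90.2400: V=(p*·8.7344+(1−p*)·8.7344)/1.07=8.1630; Δ=(8.7344−8.7344)/(117.3120−57.7536)=0.0000; B=V−Δ·S=8.1630
Node (1,1) S=183.3000: V=(p*·5.0269+(1−p*)·8.7344)/1.07=5.9055; Δ=(5.0269−8.7344)/(238.2900−117.3120)=-0.0306; B=V−Δ·S=11.5229
Node (0,0) S=141.0000: V=(p*·5.9055+(1−p*)·8.1630)/1.07=6.2544; Δ=(5.9055−8.1630)/(183.3000−90.2400)=-0.0243; B=V−Δ·S=9.6748
Check: Δ(0,0)·S0 + B(0,0) = 6.2544 = V0.

(0,0): Delta=-0.0243 Bond=9.6748
(1,0): Delta=0.0000 Bond=8.1630
(1,1): Delta=-0.0306 Bond=11.5229
(2,0): Delta=0.0000 Bond=8.7344
(2,1): Delta=0.0000 Bond=8.7344
(2,2): Delta=-0.0387 Bond=14.2525
(3,0): Delta=0.0000 Bond=9.3458
(3,1): Delta=0.0000 Bond=9.3458
(3,2): Delta=0.0000 Bond=9.3458
(3,3): Delta=-0.0489 Bond=18.4084
V0=6.2544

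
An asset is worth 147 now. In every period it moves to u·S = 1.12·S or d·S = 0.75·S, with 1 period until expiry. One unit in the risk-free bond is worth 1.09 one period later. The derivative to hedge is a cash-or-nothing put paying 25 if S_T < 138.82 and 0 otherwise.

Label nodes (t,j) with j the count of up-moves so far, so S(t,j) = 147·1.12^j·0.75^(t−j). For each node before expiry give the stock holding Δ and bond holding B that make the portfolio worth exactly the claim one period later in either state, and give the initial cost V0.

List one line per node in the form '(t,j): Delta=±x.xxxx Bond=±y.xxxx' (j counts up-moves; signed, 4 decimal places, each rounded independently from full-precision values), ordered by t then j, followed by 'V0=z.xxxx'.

The replicating-portfolio and risk-neutral prices coincide; use p* = (1.09−0.75)/(1.12−0.75) = 0.9189 for the latter.
Terminal payoffs: V(1,0)=25.0000, V(1,1)=0.0000
  t=0,j=0: stock 147.0000 → up 164.6400 (V=0.0000), down 110.2500 (V=25.0000). Price 1.8597; hedge Δ=-0.4596, bond B=69.4272.
Self-financing check: at every node Δ·S+B equals the discounted successor values.

(0,0): Delta=-0.4596 Bond=69.4272
V0=1.8597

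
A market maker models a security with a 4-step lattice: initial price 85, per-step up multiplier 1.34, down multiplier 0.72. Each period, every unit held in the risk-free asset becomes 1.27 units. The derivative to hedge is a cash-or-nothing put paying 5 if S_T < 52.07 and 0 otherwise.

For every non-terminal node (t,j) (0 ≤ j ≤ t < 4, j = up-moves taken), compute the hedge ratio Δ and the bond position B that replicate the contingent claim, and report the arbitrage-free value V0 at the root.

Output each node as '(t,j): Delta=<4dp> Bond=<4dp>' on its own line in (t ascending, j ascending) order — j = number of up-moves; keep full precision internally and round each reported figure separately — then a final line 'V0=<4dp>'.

Under the risk-neutral measure, an up-move has probability p* = (R−d)/(u−d) = 0.8871 and values discount at R = 1.27.
Terminal values V(4,·): V(4,0)=5.0000, V(4,1)=5.0000, V(4,2)=0.0000, V(4,3)=0.0000, V(4,4)=0.0000
Node (3,0) S=31.7261: V=(p*·5.0000+(1−p*)·5.0000)/1.27=3.9370; Δ=(5.0000−5.0000)/(42.5129−22.8428)=0.0000; B=V−Δ·S=3.9370
Node (3,1) S=59.0458: V=(p*·0.0000+(1−p*)·5.0000)/1.27=0.4445; Δ=(0.0000−5.0000)/(79.1213−42.5129)=-0.1366; B=V−Δ·S=8.5090
Node (3,2) S=109.8907: V=(p*·0.0000+(1−p*)·0.0000)/1.27=0.0000; Δ=(0.0000−0.0000)/(147.2536−79.1213)=0.0000; B=V−Δ·S=0.0000
Node (3,3) S=204.5188: V=(p*·0.0000+(1−p*)·0.0000)/1.27=0.0000; Δ=(0.0000−0.0000)/(274.0552−147.2536)=0.0000; B=V−Δ·S=0.0000
Node (2,0) S=44.0640: V=(p*·0.4445+(1−p*)·3.9370)/1.27=0.6605; Δ=(0.4445−3.9370)/(59.0458−31.7261)=-0.1278; B=V−Δ·S=6.2936
Node (2,1) S=82.0080: V=(p*·0.0000+(1−p*)·0.4445)/1.27=0.0395; Δ=(0.0000−0.4445)/(109.8907−59.0458)=-0.0087; B=V−Δ·S=0.7565
Node (2,2) S=152.6260: V=(p*·0.0000+(1−p*)·0.0000)/1.27=0.0000; Δ=(0.0000−0.0000)/(204.5188−109.8907)=0.0000; B=V−Δ·S=0.0000
Node (1,0) S=61.2000: V=(p*·0.0395+(1−p*)·0.6605)/1.27=0.0863; Δ=(0.0395−0.6605)/(82.0080−44.0640)=-0.0164; B=V−Δ·S=1.0879
Node (1,1) S=113.9000: V=(p*·0.0000+(1−p*)·0.0395)/1.27=0.0035; Δ=(0.0000−0.0395)/(152.6260−82.0080)=-0.0006; B=V−Δ·S=0.0672
Node (0,0) S=85.0000: V=(p*·0.0035+(1−p*)·0.0863)/1.27=0.0101; Δ=(0.0035−0.0863)/(113.9000−61.2000)=-0.0016; B=V−Δ·S=0.1437
Each (Δ,B) replicates both successor values, so the strategy is self-financing and V0 is arbitrage-free.

(0,0): Delta=-0.0016 Bond=0.1437
(1,0): Delta=-0.0164 Bond=1.0879
(1,1): Delta=-0.0006 Bond=0.0672
(2,0): Delta=-0.1278 Bond=6.2936
(2,1): Delta=-0.0087 Bond=0.7565
(2,2): Delta=0.0000 Bond=0.0000
(3,0): Delta=0.0000 Bond=3.9370
(3,1): Delta=-0.1366 Bond=8.5090
(3,2): Delta=0.0000 Bond=0.0000
(3,3): Delta=0.0000 Bond=0.0000
V0=0.0101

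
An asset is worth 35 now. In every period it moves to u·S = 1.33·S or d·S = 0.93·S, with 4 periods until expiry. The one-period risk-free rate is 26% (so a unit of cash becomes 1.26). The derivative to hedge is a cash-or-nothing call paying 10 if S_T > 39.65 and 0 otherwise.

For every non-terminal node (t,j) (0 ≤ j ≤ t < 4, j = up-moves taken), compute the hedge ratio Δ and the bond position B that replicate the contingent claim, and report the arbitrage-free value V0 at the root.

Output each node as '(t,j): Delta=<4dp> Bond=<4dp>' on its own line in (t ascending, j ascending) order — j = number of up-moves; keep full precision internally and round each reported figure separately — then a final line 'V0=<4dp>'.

No-arbitrage ⇒ martingale measure with p* = (R−d)/(u−d) = 0.8250.
Payoff layer (t=4): V(4,0)=0.0000, V(4,1)=0.0000, V(4,2)=10.0000, V(4,3)=10.0000, V(4,4)=10.0000
Node (3,0) S=28.1525: V=(p*·0.0000+(1−p*)·0.0000)/1.26=0.0000; Δ=(0.0000−0.0000)/(37.4428−26.1818)=0.0000; B=V−Δ·S=0.0000
Node (3,1) S=40.2611: V=(p*·10.0000+(1−p*)·0.0000)/1.26=6.5476; Δ=(10.0000−0.0000)/(53.5473−37.4428)=0.6209; B=V−Δ·S=-18.4524
Node (3,2) S=57.5777: V=(p*·10.0000+(1−p*)·10.0000)/1.26=7.9365; Δ=(10.0000−10.0000)/(76.5783−53.5473)=0.0000; B=V−Δ·S=7.9365
Node (3,3) S=82.3423: V=(p*·10.0000+(1−p*)·10.0000)/1.26=7.9365; Δ=(10.0000−10.0000)/(109.5153−76.5783)=0.0000; B=V−Δ·S=7.9365
Node (2,0) S=30.2715: V=(p*·6.5476+(1−p*)·0.0000)/1.26=4.2871; Δ=(6.5476−0.0000)/(40.2611−28.1525)=0.5407; B=V−Δ·S=-12.0819
Node (2,1) S=43.2915: V=(p*·7.9365+(1−p*)·6.5476)/1.26=6.1059; Δ=(7.9365−6.5476)/(57.5777−40.2611)=0.0802; B=V−Δ·S=2.6337
Node (2,2) S=61.9115: V=(p*·7.9365+(1−p*)·7.9365)/1.26=6.2988; Δ=(7.9365−7.9365)/(82.3423−57.5777)=0.0000; B=V−Δ·S=6.2988
Node (1,0) S=32.5500: V=(p*·6.1059+(1−p*)·4.2871)/1.26=4.5934; Δ=(6.1059−4.2871)/(43.2915−30.2715)=0.1397; B=V−Δ·S=0.0464
Node (1,1) S=46.5500: V=(p*·6.2988+(1−p*)·6.1059)/1.26=4.9723; Δ=(6.2988−6.1059)/(61.9115−43.2915)=0.0104; B=V−Δ·S=4.4900
Node (0,0) S=35.0000: V=(p*·4.9723+(1−p*)·4.5934)/1.26=3.8936; Δ=(4.9723−4.5934)/(46.5500−32.5500)=0.0271; B=V−Δ·S=2.9463
The time-0 hedge costs 3.8936, which is the no-arbitrage price.

(0,0): Delta=0.0271 Bond=2.9463
(1,0): Delta=0.1397 Bond=0.0464
(1,1): Delta=0.0104 Bond=4.4900
(2,0): Delta=0.5407 Bond=-12.0819
(2,1): Delta=0.0802 Bond=2.6337
(2,2): Delta=0.0000 Bond=6.2988
(3,0): Delta=0.0000 Bond=0.0000
(3,1): Delta=0.6209 Bond=-18.4524
(3,2): Delta=0.0000 Bond=7.9365
(3,3): Delta=0.0000 Bond=7.9365
V0=3.8936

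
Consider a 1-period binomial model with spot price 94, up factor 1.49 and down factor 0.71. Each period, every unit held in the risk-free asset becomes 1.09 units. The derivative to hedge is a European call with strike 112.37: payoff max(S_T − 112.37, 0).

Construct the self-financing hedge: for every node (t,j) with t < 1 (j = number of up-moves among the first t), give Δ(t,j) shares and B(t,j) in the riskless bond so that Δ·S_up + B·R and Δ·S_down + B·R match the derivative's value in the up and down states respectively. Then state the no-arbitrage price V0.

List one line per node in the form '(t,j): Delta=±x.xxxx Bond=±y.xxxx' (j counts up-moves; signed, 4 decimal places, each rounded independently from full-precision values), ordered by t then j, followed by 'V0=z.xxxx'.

Under the risk-neutral measure, an up-move has probability p* = (R−d)/(u−d) = 0.4872 and values discount at R = 1.09.
Terminal payoffs: V(1,0)=0.0000, V(1,1)=27.6900
Node (0,0) S=94.0000: V=(p*·27.6900+(1−p*)·0.0000)/1.09=12.3761; Δ=(27.6900−0.0000)/(140.0600−66.7400)=0.3777; B=V−Δ·S=-23.1239
Self-financing check: at every node Δ·S+B equals the discounted successor values.

(0,0): Delta=0.3777 Bond=-23.1239
V0=12.3761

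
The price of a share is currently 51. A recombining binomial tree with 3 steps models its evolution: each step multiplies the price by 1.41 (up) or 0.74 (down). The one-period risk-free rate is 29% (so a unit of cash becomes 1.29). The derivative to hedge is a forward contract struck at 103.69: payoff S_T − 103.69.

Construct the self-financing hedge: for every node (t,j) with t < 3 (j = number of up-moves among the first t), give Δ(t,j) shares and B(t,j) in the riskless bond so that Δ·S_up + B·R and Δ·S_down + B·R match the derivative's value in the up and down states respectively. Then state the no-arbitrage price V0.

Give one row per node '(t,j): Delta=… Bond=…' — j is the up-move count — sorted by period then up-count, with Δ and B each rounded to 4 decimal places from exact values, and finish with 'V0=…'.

(0,0): Delta=1.0000 Bond=-48.3023
(1,0): Delta=1.0000 Bond=-62.3100
(1,1): Delta=1.0000 Bond=-62.3100
(2,0): Delta=1.0000 Bond=-80.3798
(2,1): Delta=1.0000 Bond=-80.3798
(2,2): Delta=1.0000 Bond=-80.3798
V0=2.6977

The replicating-portfolio and risk-neutral prices coincide; use p* = (1.29−0.74)/(1.41−0.74) = 0.8209 for the latter.
Terminal payoffs: V(3,0)=-83.0236, V(3,1)=-64.3121, V(3,2)=-28.6591, V(3,3)=39.2743
Node (2,0) S=27.9276: V=(p*·-64.3121+(1−p*)·-83.0236)/1.29=-52.4522; Δ=(-64.3121−-83.0236)/(39.3779−20.6664)=1.0000; B=V−Δ·S=-80.3798
Node (2,1) S=53.2134: V=(p*·-28.6591+(1−p*)·-64.3121)/1.29=-27.1664; Δ=(-28.6591−-64.3121)/(75.0309−39.3779)=1.0000; B=V−Δ·S=-80.3798
Node (2,2) S=101.3931: V=(p*·39.2743+(1−p*)·-28.6591)/1.29=21.0133; Δ=(39.2743−-28.6591)/(142.9643−75.0309)=1.0000; B=V−Δ·S=-80.3798
Node (1,0) S=37.7400: V=(p*·-27.1664+(1−p*)·-52.4522)/1.29=-24.5700; Δ=(-27.1664−-52.4522)/(53.2134−27.9276)=1.0000; B=V−Δ·S=-62.3100
Node (1,1) S=71.9100: V=(p*·21.0133+(1−p*)·-27.1664)/1.29=9.6000; Δ=(21.0133−-27.1664)/(101.3931−53.2134)=1.0000; B=V−Δ·S=-62.3100
Node (0,0) S=51.0000: V=(p*·9.6000+(1−p*)·-24.5700)/1.29=2.6977; Δ=(9.6000−-24.5700)/(71.9100−37.7400)=1.0000; B=V−Δ·S=-48.3023
Each (Δ,B) replicates both successor values, so the strategy is self-financing and V0 is arbitrage-free.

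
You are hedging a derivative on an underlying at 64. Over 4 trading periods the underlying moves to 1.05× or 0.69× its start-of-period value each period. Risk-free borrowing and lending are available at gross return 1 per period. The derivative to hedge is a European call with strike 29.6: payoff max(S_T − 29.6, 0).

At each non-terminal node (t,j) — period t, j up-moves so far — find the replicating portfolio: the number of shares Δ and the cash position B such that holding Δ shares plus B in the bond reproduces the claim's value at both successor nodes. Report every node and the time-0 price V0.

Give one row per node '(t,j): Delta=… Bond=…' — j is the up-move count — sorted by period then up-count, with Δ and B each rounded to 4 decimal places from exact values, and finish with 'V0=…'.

(0,0): Delta=0.9828 Bond=-28.4271
(1,0): Delta=0.8776 Bond=-23.7797
(1,1): Delta=0.9940 Bond=-29.1767
(2,0): Delta=0.3135 Bond=-6.5913
(2,1): Delta=0.9374 Bond=-26.5520
(2,2): Delta=1.0000 Bond=-29.6000
(3,0): Delta=0.0000 Bond=0.0000
(3,1): Delta=0.3467 Bond=-7.6544
(3,2): Delta=1.0000 Bond=-29.6000
(3,3): Delta=1.0000 Bond=-29.6000
V0=34.4751

Risk-neutral probability p* = (R−d)/(u−d) = (1−0.69)/(1.05−0.69) = 0.8611.
Terminal values V(4,·): V(4,0)=0.0000, V(4,1)=0.0000, V(4,2)=3.9936, V(4,3)=21.5207, V(4,4)=48.1924
Node (3,0) S=21.0246: V=(p*·0.0000+(1−p*)·0.0000)/1=0.0000; Δ=(0.0000−0.0000)/(22.0758−14.5070)=0.0000; B=V−Δ·S=0.0000
Node (3,1) S=31.9939: V=(p*·3.9936+(1−p*)·0.0000)/1=3.4389; Δ=(3.9936−0.0000)/(33.5936−22.0758)=0.3467; B=V−Δ·S=-7.6544
Node (3,2) S=48.6864: V=(p*·21.5207+(1−p*)·3.9936)/1=19.0864; Δ=(21.5207−3.9936)/(51.1207−33.5936)=1.0000; B=V−Δ·S=-29.6000
Node (3,3) S=74.0880: V=(p*·48.1924+(1−p*)·21.5207)/1=44.4880; Δ=(48.1924−21.5207)/(77.7924−51.1207)=1.0000; B=V−Δ·S=-29.6000
Node (2,0) S=30.4704: V=(p*·3.4389+(1−p*)·0.0000)/1=2.9613; Δ=(3.4389−0.0000)/(31.9939−21.0246)=0.3135; B=V−Δ·S=-6.5913
Node (2,1) S=46.3680: V=(p*·19.0864+(1−p*)·3.4389)/1=16.9131; Δ=(19.0864−3.4389)/(48.6864−31.9939)=0.9374; B=V−Δ·S=-26.5520
Node (2,2) S=70.5600: V=(p*·44.4880+(1−p*)·19.0864)/1=40.9600; Δ=(44.4880−19.0864)/(74.0880−48.6864)=1.0000; B=V−Δ·S=-29.6000
Node (1,0) S=44.1600: V=(p*·16.9131+(1−p*)·2.9613)/1=14.9754; Δ=(16.9131−2.9613)/(46.3680−30.4704)=0.8776; B=V−Δ·S=-23.7797
Node (1,1) S=67.2000: V=(p*·40.9600+(1−p*)·16.9131)/1=37.6202; Δ=(40.9600−16.9131)/(70.5600−46.3680)=0.9940; B=V−Δ·S=-29.1767
Node (0,0) S=64.0000: V=(p*·37.6202+(1−p*)·14.9754)/1=34.4751; Δ=(37.6202−14.9754)/(67.2000−44.1600)=0.9828; B=V−Δ·S=-28.4271
Check: Δ(0,0)·S0 + B(0,0) = 34.4751 = V0.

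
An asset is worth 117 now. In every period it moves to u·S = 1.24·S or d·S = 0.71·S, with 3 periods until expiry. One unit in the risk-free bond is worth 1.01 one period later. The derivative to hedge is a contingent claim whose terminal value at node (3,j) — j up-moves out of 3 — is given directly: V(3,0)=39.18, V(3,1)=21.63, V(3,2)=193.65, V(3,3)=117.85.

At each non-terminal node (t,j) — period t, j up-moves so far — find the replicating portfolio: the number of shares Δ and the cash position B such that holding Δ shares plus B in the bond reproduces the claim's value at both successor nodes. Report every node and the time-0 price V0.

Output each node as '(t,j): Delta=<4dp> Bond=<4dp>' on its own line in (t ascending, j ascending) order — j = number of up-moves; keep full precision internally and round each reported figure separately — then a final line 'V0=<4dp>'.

Risk-neutral probability p* = (R−d)/(u−d) = (1.01−0.71)/(1.24−0.71) = 0.5660.
Terminal payoffs: V(3,0)=39.1800, V(3,1)=21.6300, V(3,2)=193.6500, V(3,3)=117.8500
(2,0): S=58.9797. Δ = (V_up−V_dn)/(S_up−S_dn) = (21.6300−39.1800)/(73.1348−41.8756) = -0.5614. V = [p*·21.6300 + (1−p*)·39.1800]/1.01 = 28.9565. B = V − Δ·S = 62.0697.
(2,1): S=103.0068. Δ = (V_up−V_dn)/(S_up−S_dn) = (193.6500−21.6300)/(127.7284−73.1348) = 3.1509. V = [p*·193.6500 + (1−p*)·21.6300]/1.01 = 117.8216. B = V − Δ·S = -206.7444.
(2,2): S=179.8992. Δ = (V_up−V_dn)/(S_up−S_dn) = (117.8500−193.6500)/(223.0750−127.7284) = -0.7950. V = [p*·117.8500 + (1−p*)·193.6500]/1.01 = 149.2518. B = V − Δ·S = 292.2707.
(1,0): S=83.0700. Δ = (V_up−V_dn)/(S_up−S_dn) = (117.8216−28.9565)/(103.0068−58.9797) = 2.0184. V = [p*·117.8216 + (1−p*)·28.9565]/1.01 = 78.4728. B = V − Δ·S = -89.1973.
(1,1): S=145.0800. Δ = (V_up−V_dn)/(S_up−S_dn) = (149.2518−117.8216)/(179.8992−103.0068) = 0.4088. V = [p*·149.2518 + (1−p*)·117.8216]/1.01 = 134.2696. B = V − Δ·S = 74.9673.
(0,0): S=117.0000. Δ = (V_up−V_dn)/(S_up−S_dn) = (134.2696−78.4728)/(145.0800−83.0700) = 0.8998. V = [p*·134.2696 + (1−p*)·78.4728]/1.01 = 108.9662. B = V − Δ·S = 3.6892.
Each (Δ,B) replicates both successor values, so the strategy is self-financing and V0 is arbitrage-free.

(0,0): Delta=0.8998 Bond=3.6892
(1,0): Delta=2.0184 Bond=-89.1973
(1,1): Delta=0.4088 Bond=74.9673
(2,0): Delta=-0.5614 Bond=62.0697
(2,1): Delta=3.1509 Bond=-206.7444
(2,2): Delta=-0.7950 Bond=292.2707
V0=108.9662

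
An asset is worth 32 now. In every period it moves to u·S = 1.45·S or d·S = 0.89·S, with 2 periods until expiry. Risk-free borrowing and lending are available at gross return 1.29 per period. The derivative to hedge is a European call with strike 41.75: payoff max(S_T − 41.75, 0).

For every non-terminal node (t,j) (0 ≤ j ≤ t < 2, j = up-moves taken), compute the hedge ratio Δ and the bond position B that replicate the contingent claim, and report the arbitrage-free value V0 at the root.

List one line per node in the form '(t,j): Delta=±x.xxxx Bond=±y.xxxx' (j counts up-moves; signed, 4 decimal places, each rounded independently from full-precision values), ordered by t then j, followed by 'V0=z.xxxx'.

(0,0): Delta=0.7889 Bond=-17.4159
(1,0): Delta=0.0000 Bond=0.0000
(1,1): Delta=0.9825 Bond=-31.4531
V0=7.8274

Since d<R<u, set p* = (R−d)/(u−d) = 0.7143; price each node as the discounted p*-expectation of its children.
Payoff layer (t=2): V(2,0)=0.0000, V(2,1)=0.0000, V(2,2)=25.5300
(1,0): S=28.4800. Δ = (V_up−V_dn)/(S_up−S_dn) = (0.0000−0.0000)/(41.2960−25.3472) = 0.0000. V = [p*·0.0000 + (1−p*)·0.0000]/1.29 = 0.0000. B = V − Δ·S = 0.0000.
(1,1): S=46.4000. Δ = (V_up−V_dn)/(S_up−S_dn) = (25.5300−0.0000)/(67.2800−41.2960) = 0.9825. V = [p*·25.5300 + (1−p*)·0.0000]/1.29 = 14.1362. B = V − Δ·S = -31.4531.
(0,0): S=32.0000. Δ = (V_up−V_dn)/(S_up−S_dn) = (14.1362−0.0000)/(46.4000−28.4800) = 0.7889. V = [p*·14.1362 + (1−p*)·0.0000]/1.29 = 7.8274. B = V − Δ·S = -17.4159.
Check: Δ(0,0)·S0 + B(0,0) = 7.8274 = V0.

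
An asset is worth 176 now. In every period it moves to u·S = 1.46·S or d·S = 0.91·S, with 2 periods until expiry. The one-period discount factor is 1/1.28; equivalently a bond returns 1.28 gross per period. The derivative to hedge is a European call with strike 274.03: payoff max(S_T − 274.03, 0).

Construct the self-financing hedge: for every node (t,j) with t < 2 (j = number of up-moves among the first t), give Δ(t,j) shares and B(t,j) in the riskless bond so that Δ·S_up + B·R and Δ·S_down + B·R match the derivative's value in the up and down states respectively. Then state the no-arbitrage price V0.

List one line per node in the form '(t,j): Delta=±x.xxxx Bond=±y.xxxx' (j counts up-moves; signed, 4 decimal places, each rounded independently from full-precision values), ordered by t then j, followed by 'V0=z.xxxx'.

(0,0): Delta=0.5491 Bond=-68.7044
(1,0): Delta=0.0000 Bond=0.0000
(1,1): Delta=0.7156 Bond=-130.7241
V0=27.9348

Risk-neutral probability p* = (R−d)/(u−d) = (1.28−0.91)/(1.46−0.91) = 0.6727.
Terminal values V(2,·): V(2,0)=0.0000, V(2,1)=0.0000, V(2,2)=101.1316
(1,0): S=160.1600. Δ = (V_up−V_dn)/(S_up−S_dn) = (0.0000−0.0000)/(233.8336−145.7456) = 0.0000. V = [p*·0.0000 + (1−p*)·0.0000]/1.28 = 0.0000. B = V − Δ·S = 0.0000.
(1,1): S=256.9600. Δ = (V_up−V_dn)/(S_up−S_dn) = (101.1316−0.0000)/(375.1616−233.8336) = 0.7156. V = [p*·101.1316 + (1−p*)·0.0000]/1.28 = 53.1516. B = V − Δ·S = -130.7241.
(0,0): S=176.0000. Δ = (V_up−V_dn)/(S_up−S_dn) = (53.1516−0.0000)/(256.9600−160.1600) = 0.5491. V = [p*·53.1516 + (1−p*)·0.0000]/1.28 = 27.9348. B = V − Δ·S = -68.7044.
Self-financing check: at every node Δ·S+B equals the discounted successor values.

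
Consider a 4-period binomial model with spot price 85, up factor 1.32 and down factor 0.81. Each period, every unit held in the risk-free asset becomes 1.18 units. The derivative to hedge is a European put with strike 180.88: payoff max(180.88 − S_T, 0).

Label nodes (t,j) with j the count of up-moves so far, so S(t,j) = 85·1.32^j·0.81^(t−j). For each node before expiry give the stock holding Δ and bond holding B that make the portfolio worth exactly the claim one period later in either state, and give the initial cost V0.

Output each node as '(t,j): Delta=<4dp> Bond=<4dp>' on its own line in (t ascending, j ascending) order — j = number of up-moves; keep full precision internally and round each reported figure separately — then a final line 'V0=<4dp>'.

(0,0): Delta=-0.5862 Bond=69.1543
(1,0): Delta=-1.0000 Bond=110.0892
(1,1): Delta=-0.4902 Bond=70.8232
(2,0): Delta=-1.0000 Bond=129.9052
(2,1): Delta=-1.0000 Bond=129.9052
(2,2): Delta=-0.3718 Bond=66.0396
(3,0): Delta=-1.0000 Bond=153.2881
(3,1): Delta=-1.0000 Bond=153.2881
(3,2): Delta=-1.0000 Bond=153.2881
(3,3): Delta=-0.2259 Bond=49.4116
V0=19.3235

Under the risk-neutral measure, an up-move has probability p* = (R−d)/(u−d) = 0.7255 and values discount at R = 1.18.
Terminal payoffs: V(4,0)=144.2903, V(4,1)=121.2523, V(4,2)=83.7090, V(4,3)=22.5272, V(4,4)=0.0000
(3,0): S=45.1725. Δ = (V_up−V_dn)/(S_up−S_dn) = (121.2523−144.2903)/(59.6277−36.5897) = -1.0000. V = [p*·121.2523 + (1−p*)·144.2903]/1.18 = 108.1157. B = V − Δ·S = 153.2881.
(3,1): S=73.6144. Δ = (V_up−V_dn)/(S_up−S_dn) = (83.7090−121.2523)/(97.1710−59.6277) = -1.0000. V = [p*·83.7090 + (1−p*)·121.2523]/1.18 = 79.6737. B = V − Δ·S = 153.2881.
(3,2): S=119.9642. Δ = (V_up−V_dn)/(S_up−S_dn) = (22.5272−83.7090)/(158.3528−97.1710) = -1.0000. V = [p*·22.5272 + (1−p*)·83.7090]/1.18 = 33.3239. B = V − Δ·S = 153.2881.
(3,3): S=195.4973. Δ = (V_up−V_dn)/(S_up−S_dn) = (0.0000−22.5272)/(258.0564−158.3528) = -0.2259. V = [p*·0.0000 + (1−p*)·22.5272]/1.18 = 5.2406. B = V − Δ·S = 49.4116.
(2,0): S=55.7685. Δ = (V_up−V_dn)/(S_up−S_dn) = (79.6737−108.1157)/(73.6144−45.1725) = -1.0000. V = [p*·79.6737 + (1−p*)·108.1157]/1.18 = 74.1367. B = V − Δ·S = 129.9052.
(2,1): S=90.8820. Δ = (V_up−V_dn)/(S_up−S_dn) = (33.3239−79.6737)/(119.9642−73.6144) = -1.0000. V = [p*·33.3239 + (1−p*)·79.6737]/1.18 = 39.0232. B = V − Δ·S = 129.9052.
(2,2): S=148.1040. Δ = (V_up−V_dn)/(S_up−S_dn) = (5.2406−33.3239)/(195.4973−119.9642) = -0.3718. V = [p*·5.2406 + (1−p*)·33.3239]/1.18 = 10.9744. B = V − Δ·S = 66.0396.
(1,0): S=68.8500. Δ = (V_up−V_dn)/(S_up−S_dn) = (39.0232−74.1367)/(90.8820−55.7685) = -1.0000. V = [p*·39.0232 + (1−p*)·74.1367]/1.18 = 41.2392. B = V − Δ·S = 110.0892.
(1,1): S=112.2000. Δ = (V_up−V_dn)/(S_up−S_dn) = (10.9744−39.0232)/(148.1040−90.8820) = -0.4902. V = [p*·10.9744 + (1−p*)·39.0232]/1.18 = 15.8255. B = V − Δ·S = 70.8232.
(0,0): S=85.0000. Δ = (V_up−V_dn)/(S_up−S_dn) = (15.8255−41.2392)/(112.2000−68.8500) = -0.5862. V = [p*·15.8255 + (1−p*)·41.2392]/1.18 = 19.3235. B = V − Δ·S = 69.1543.
Check: Δ(0,0)·S0 + B(0,0) = 19.3235 = V0.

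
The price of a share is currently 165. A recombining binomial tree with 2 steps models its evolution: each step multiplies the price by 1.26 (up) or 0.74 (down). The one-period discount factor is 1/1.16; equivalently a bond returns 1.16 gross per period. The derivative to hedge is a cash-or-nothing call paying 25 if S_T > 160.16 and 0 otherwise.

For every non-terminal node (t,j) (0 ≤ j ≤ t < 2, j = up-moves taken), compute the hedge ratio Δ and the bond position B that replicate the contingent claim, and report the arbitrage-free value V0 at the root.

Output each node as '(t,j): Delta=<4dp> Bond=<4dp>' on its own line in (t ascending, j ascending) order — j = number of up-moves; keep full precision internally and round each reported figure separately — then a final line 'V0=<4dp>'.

Since d<R<u, set p* = (R−d)/(u−d) = 0.8077; price each node as the discounted p*-expectation of its children.
Terminal values V(2,·): V(2,0)=0.0000, V(2,1)=0.0000, V(2,2)=25.0000
  t=1,j=0: stock 122.1000 → up 153.8460 (V=0.0000), down 90.3540 (V=0.0000). Price 0.0000; hedge Δ=0.0000, bond B=0.0000.
  t=1,j=1: stock 207.9000 → up 261.9540 (V=25.0000), down 153.8460 (V=0.0000). Price 17.4072; hedge Δ=0.2313, bond B=-30.6698.
  t=0,j=0: stock 165.0000 → up 207.9000 (V=17.4072), down 122.1000 (V=0.0000). Price 12.1204; hedge Δ=0.2029, bond B=-21.3549.
Self-financing check: at every node Δ·S+B equals the discounted successor values.

(0,0): Delta=0.2029 Bond=-21.3549
(1,0): Delta=0.0000 Bond=0.0000
(1,1): Delta=0.2313 Bond=-30.6698
V0=12.1204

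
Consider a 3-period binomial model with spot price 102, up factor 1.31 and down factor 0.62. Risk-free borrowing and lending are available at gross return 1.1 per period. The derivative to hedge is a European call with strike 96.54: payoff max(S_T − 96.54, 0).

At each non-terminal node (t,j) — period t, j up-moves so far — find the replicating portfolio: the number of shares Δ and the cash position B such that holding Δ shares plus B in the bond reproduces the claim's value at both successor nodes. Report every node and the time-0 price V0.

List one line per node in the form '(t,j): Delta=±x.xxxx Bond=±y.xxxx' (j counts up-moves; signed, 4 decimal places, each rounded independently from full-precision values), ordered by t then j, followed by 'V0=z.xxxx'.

Since d<R<u, set p* = (R−d)/(u−d) = 0.6957; price each node as the discounted p*-expectation of its children.
Terminal values V(3,·): V(3,0)=0.0000, V(3,1)=0.0000, V(3,2)=11.9862, V(3,3)=132.7653
Node (2,0) S=39.2088: V=(p*·0.0000+(1−p*)·0.0000)/1.1=0.0000; Δ=(0.0000−0.0000)/(51.3635−24.3095)=0.0000; B=V−Δ·S=0.0000
Node (2,1) S=82.8444: V=(p*·11.9862+(1−p*)·0.0000)/1.1=7.5802; Δ=(11.9862−0.0000)/(108.5262−51.3635)=0.2097; B=V−Δ·S=-9.7911
Node (2,2) S=175.0422: V=(p*·132.7653+(1−p*)·11.9862)/1.1=87.2786; Δ=(132.7653−11.9862)/(229.3053−108.5262)=1.0000; B=V−Δ·S=-87.7636
Node (1,0) S=63.2400: V=(p*·7.5802+(1−p*)·0.0000)/1.1=4.7938; Δ=(7.5802−0.0000)/(82.8444−39.2088)=0.1737; B=V−Δ·S=-6.1920
Node (1,1) S=133.6200: V=(p*·87.2786+(1−p*)·7.5802)/1.1=57.2932; Δ=(87.2786−7.5802)/(175.0422−82.8444)=0.8644; B=V−Δ·S=-58.2117
Node (0,0) S=102.0000: V=(p*·57.2932+(1−p*)·4.7938)/1.1=37.5592; Δ=(57.2932−4.7938)/(133.6200−63.2400)=0.7459; B=V−Δ·S=-38.5269
The time-0 hedge costs 37.5592, which is the no-arbitrage price.

(0,0): Delta=0.7459 Bond=-38.5269
(1,0): Delta=0.1737 Bond=-6.1920
(1,1): Delta=0.8644 Bond=-58.2117
(2,0): Delta=0.0000 Bond=0.0000
(2,1): Delta=0.2097 Bond=-9.7911
(2,2): Delta=1.0000 Bond=-87.7636
V0=37.5592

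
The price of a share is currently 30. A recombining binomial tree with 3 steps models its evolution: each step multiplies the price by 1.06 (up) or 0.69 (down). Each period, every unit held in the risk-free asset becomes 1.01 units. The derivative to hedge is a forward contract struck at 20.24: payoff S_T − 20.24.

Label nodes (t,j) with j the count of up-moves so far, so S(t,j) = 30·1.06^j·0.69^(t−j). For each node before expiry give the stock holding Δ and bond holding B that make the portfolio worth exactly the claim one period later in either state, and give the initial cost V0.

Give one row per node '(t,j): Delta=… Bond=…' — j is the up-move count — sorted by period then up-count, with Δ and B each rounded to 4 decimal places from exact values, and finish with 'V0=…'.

(0,0): Delta=1.0000 Bond=-19.6447
(1,0): Delta=1.0000 Bond=-19.8412
(1,1): Delta=1.0000 Bond=-19.8412
(2,0): Delta=1.0000 Bond=-20.0396
(2,1): Delta=1.0000 Bond=-20.0396
(2,2): Delta=1.0000 Bond=-20.0396
V0=10.3553

Risk-neutral probability p* = (R−d)/(u−d) = (1.01−0.69)/(1.06−0.69) = 0.8649.
At expiry t=3: V(3,0)=-10.3847, V(3,1)=-5.1000, V(3,2)=3.0185, V(3,3)=15.4905
  t=2,j=0: stock 14.2830 → up 15.1400 (V=-5.1000), down 9.8553 (V=-10.3847). Price -5.7566; hedge Δ=1.0000, bond B=-20.0396.
  t=2,j=1: stock 21.9420 → up 23.2585 (V=3.0185), down 15.1400 (V=-5.1000). Price 1.9024; hedge Δ=1.0000, bond B=-20.0396.
  t=2,j=2: stock 33.7080 → up 35.7305 (V=15.4905), down 23.2585 (V=3.0185). Price 13.6684; hedge Δ=1.0000, bond B=-20.0396.
  t=1,j=0: stock 20.7000 → up 21.9420 (V=1.9024), down 14.2830 (V=-5.7566). Price 0.8588; hedge Δ=1.0000, bond B=-19.8412.
  t=1,j=1: stock 31.8000 → up 33.7080 (V=13.6684), down 21.9420 (V=1.9024). Price 11.9588; hedge Δ=1.0000, bond B=-19.8412.
  t=0,j=0: stock 30.0000 → up 31.8000 (V=11.9588), down 20.7000 (V=0.8588). Price 10.3553; hedge Δ=1.0000, bond B=-19.6447.
Each (Δ,B) replicates both successor values, so the strategy is self-financing and V0 is arbitrage-free.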